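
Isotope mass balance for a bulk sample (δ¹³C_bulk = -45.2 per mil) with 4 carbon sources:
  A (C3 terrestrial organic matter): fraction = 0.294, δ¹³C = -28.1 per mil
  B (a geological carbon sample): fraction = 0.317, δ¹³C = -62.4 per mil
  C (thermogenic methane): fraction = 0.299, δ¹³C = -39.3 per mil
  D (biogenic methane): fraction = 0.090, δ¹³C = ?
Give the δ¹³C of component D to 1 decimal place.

Isotope mass balance: δ_bulk = Σ fᵢ·δᵢ.
-45.2 = 0.294×(-28.1) + 0.317×(-62.4) + 0.299×(-39.3) + 0.090×δ_D
0.090·δ_D = -45.2 − (-39.793) = -5.407
δ_D = -5.407 / 0.090 = -60.08 per mil

-60.1 per mil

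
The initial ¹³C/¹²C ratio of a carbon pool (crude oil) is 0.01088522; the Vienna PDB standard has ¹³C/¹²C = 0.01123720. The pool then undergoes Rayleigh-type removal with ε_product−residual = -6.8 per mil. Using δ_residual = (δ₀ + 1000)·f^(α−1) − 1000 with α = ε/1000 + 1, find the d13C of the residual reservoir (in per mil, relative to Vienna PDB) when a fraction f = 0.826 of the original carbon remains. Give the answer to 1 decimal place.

-30.1 per mil

δ₀ = (0.01088522/0.01123720 − 1)×1000 = (0.968677 − 1)×1000 = -31.323 per mil
α − 1 = ε/1000 = -0.0068
f^(α−1) = 0.826^(-0.0068) = 1.001301
δ_res = (-31.323 + 1000) × 1.001301 − 1000 = 969.937 − 1000 = -30.06 per mil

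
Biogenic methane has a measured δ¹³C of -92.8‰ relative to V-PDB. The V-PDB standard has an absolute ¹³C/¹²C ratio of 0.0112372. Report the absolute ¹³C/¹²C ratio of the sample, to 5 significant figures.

0.010194

R_sample = R_standard × (δ¹³C/1000 + 1)
R_sample = 0.0112372 × (-92.8/1000 + 1) = 0.0112372 × 0.907200
R_sample = 0.0101944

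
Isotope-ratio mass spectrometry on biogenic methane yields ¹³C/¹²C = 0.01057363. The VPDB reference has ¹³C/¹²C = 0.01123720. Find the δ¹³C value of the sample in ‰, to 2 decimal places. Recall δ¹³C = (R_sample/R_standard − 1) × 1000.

δ¹³C = (R_sample / R_standard − 1) × 1000
R_sample / R_standard = 0.01057363 / 0.01123720 = 0.940949
δ¹³C = (0.940949 − 1) × 1000 = -59.051‰

-59.05‰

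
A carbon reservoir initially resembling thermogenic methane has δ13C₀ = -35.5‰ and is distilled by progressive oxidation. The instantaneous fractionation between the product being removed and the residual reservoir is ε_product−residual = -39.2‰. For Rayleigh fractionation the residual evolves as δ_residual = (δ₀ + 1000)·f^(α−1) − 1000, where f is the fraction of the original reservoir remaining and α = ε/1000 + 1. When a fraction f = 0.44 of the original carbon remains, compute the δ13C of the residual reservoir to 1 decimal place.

-4.0‰

Rayleigh residual: δ_res = (δ₀ + 1000)·f^(α−1) − 1000
α = ε/1000 + 1 = 0.96080, so α − 1 = -0.03920
f^(α−1) = 0.44^(-0.03920) = 1.032706
δ_res = (-35.5 + 1000) × 1.032706 − 1000 = 996.045 − 1000 = -3.96‰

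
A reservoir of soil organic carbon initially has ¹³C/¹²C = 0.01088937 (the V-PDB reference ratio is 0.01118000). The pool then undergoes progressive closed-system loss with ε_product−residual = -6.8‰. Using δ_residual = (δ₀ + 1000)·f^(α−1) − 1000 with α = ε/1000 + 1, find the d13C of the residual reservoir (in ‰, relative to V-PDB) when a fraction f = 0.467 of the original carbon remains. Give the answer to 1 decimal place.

-20.9‰

δ₀ = (0.01088937/0.01118000 − 1)×1000 = (0.974004 − 1)×1000 = -25.996‰
α − 1 = ε/1000 = -0.0068
f^(α−1) = 0.467^(-0.0068) = 1.005191
δ_res = (-25.996 + 1000) × 1.005191 − 1000 = 979.061 − 1000 = -20.94‰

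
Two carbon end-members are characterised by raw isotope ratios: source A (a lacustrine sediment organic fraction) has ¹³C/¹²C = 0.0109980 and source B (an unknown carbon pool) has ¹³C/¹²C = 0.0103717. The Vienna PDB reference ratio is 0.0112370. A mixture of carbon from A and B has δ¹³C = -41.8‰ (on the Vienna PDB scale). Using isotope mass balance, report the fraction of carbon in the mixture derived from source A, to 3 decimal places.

δ_A = (0.0109980/0.0112370 − 1)×1000 = (0.978731 − 1)×1000 = -21.269‰
δ_B = (0.0103717/0.0112370 − 1)×1000 = (0.922995 − 1)×1000 = -77.005‰
f_A = (δ_mix − δ_B)/(δ_A − δ_B) = (-41.8 − (-77.005))/(-21.269 − (-77.005))
f_A = 35.205 / 55.736 = 0.6316

0.632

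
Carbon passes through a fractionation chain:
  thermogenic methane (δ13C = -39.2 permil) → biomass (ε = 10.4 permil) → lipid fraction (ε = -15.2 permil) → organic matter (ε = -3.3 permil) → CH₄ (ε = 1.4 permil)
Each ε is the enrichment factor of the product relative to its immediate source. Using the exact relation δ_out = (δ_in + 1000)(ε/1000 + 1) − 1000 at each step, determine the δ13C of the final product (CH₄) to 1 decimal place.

step 1: δ = (-39.20 + 1000)·(10.4/1000 + 1) − 1000 = -29.21 permil
step 2: δ = (-29.21 + 1000)·(-15.2/1000 + 1) − 1000 = -43.96 permil
step 3: δ = (-43.96 + 1000)·(-3.3/1000 + 1) − 1000 = -47.12 permil
step 4: δ = (-47.12 + 1000)·(1.4/1000 + 1) − 1000 = -45.78 permil

-45.8 permil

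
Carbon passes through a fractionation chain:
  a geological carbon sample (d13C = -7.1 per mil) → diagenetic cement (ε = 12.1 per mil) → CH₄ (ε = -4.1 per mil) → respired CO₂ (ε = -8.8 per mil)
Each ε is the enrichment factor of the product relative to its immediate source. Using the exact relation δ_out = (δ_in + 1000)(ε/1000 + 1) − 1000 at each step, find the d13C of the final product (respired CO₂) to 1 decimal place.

-8.0 per mil

step 1: δ = (-7.10 + 1000)·(12.1/1000 + 1) − 1000 = 4.91 per mil
step 2: δ = (4.91 + 1000)·(-4.1/1000 + 1) − 1000 = 0.79 per mil
step 3: δ = (0.79 + 1000)·(-8.8/1000 + 1) − 1000 = -8.01 per mil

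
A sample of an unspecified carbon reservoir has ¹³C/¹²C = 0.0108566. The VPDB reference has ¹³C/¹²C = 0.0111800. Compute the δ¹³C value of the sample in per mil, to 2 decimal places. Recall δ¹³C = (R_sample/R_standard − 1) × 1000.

-28.93 per mil

δ¹³C = (R_sample / R_standard − 1) × 1000
R_sample / R_standard = 0.0108566 / 0.0111800 = 0.971073
δ¹³C = (0.971073 − 1) × 1000 = -28.927 per mil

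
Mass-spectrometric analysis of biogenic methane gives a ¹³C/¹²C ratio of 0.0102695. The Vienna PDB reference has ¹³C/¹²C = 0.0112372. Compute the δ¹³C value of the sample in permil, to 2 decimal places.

δ¹³C = (R_sample / R_standard − 1) × 1000
R_sample / R_standard = 0.0102695 / 0.0112372 = 0.913884
δ¹³C = (0.913884 − 1) × 1000 = -86.116 permil

-86.12 permil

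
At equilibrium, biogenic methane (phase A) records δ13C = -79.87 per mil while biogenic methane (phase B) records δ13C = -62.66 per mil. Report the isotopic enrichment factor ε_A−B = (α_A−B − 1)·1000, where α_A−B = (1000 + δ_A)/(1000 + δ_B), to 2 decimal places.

α_A−B = (1000 + -79.87) / (1000 + -62.66) = 920.13 / 937.34 = 0.981640
ε_A−B = (0.981640 − 1) × 1000 = -18.360 per mil
(The approximation ε ≈ δ_A − δ_B would give -17.21 per mil.)

-18.36 per mil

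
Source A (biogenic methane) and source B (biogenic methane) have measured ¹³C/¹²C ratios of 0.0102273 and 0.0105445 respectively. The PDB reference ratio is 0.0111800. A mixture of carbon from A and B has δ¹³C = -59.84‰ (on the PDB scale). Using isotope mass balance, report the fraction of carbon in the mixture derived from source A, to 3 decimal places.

δ_A = (0.0102273/0.0111800 − 1)×1000 = (0.914785 − 1)×1000 = -85.215‰
δ_B = (0.0105445/0.0111800 − 1)×1000 = (0.943157 − 1)×1000 = -56.843‰
f_A = (δ_mix − δ_B)/(δ_A − δ_B) = (-59.84 − (-56.843))/(-85.215 − (-56.843))
f_A = -2.997 / -28.372 = 0.1056

0.106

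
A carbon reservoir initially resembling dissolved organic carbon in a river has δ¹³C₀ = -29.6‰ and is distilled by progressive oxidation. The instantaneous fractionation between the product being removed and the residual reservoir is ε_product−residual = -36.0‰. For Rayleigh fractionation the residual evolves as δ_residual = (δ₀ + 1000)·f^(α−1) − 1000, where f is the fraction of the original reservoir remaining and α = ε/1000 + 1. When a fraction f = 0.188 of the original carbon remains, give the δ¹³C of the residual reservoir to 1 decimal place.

Rayleigh residual: δ_res = (δ₀ + 1000)·f^(α−1) − 1000
α = ε/1000 + 1 = 0.96400, so α − 1 = -0.03600
f^(α−1) = 0.188^(-0.03600) = 1.062014
δ_res = (-29.6 + 1000) × 1.062014 − 1000 = 1030.579 − 1000 = 30.58‰

30.6‰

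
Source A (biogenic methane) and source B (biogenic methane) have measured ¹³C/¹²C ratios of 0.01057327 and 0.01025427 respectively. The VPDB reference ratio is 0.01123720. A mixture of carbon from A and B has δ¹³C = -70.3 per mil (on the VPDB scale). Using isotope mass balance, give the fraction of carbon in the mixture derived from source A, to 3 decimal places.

δ_A = (0.01057327/0.01123720 − 1)×1000 = (0.940917 − 1)×1000 = -59.083 per mil
δ_B = (0.01025427/0.01123720 − 1)×1000 = (0.912529 − 1)×1000 = -87.471 per mil
f_A = (δ_mix − δ_B)/(δ_A − δ_B) = (-70.3 − (-87.471))/(-59.083 − (-87.471))
f_A = 17.171 / 28.388 = 0.6049

0.605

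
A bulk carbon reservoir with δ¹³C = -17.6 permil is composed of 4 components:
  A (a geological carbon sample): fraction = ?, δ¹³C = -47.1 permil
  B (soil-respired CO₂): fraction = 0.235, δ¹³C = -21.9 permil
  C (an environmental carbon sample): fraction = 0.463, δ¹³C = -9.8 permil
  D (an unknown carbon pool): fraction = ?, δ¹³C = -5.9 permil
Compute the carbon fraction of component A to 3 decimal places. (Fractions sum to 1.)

Let f_A and f_D be the unknown fractions; fractions sum to 1 so f_A + f_D = 0.302.
Mass balance: Σ fᵢ·δᵢ = δ_bulk ⇒ f_A·(-47.1) + f_D·(-5.9) = -17.6 − (-9.684) = -7.916
Substitute f_D = 0.302 − f_A:
f_A·(-47.1 − -5.9) = -7.916 − 0.302×(-5.9) = -6.134
f_A = -6.134 / -41.2 = 0.1489

0.149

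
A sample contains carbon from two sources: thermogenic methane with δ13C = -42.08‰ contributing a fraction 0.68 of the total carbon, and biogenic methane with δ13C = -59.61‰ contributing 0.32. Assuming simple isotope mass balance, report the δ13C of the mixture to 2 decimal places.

-47.69‰

δ_mix = f_A·δ_A + f_B·δ_B
δ_mix = 0.68 × (-42.08) + 0.32 × (-59.61)
δ_mix = -28.614 + -19.075 = -47.690‰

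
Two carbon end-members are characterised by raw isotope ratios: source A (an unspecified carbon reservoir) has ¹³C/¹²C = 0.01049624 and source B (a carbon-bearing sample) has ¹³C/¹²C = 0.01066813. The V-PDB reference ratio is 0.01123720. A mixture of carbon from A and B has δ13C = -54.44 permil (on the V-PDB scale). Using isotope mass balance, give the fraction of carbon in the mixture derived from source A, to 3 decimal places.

0.248

δ_A = (0.01049624/0.01123720 − 1)×1000 = (0.934062 − 1)×1000 = -65.938 permil
δ_B = (0.01066813/0.01123720 − 1)×1000 = (0.949358 − 1)×1000 = -50.642 permil
f_A = (δ_mix − δ_B)/(δ_A − δ_B) = (-54.44 − (-50.642))/(-65.938 − (-50.642))
f_A = -3.798 / -15.297 = 0.2483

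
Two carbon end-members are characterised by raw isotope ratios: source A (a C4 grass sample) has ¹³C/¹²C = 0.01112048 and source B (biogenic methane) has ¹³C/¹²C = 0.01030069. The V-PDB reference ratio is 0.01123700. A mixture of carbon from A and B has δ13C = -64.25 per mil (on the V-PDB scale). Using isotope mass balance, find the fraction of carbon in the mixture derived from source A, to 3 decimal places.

δ_A = (0.01112048/0.01123700 − 1)×1000 = (0.989631 − 1)×1000 = -10.369 per mil
δ_B = (0.01030069/0.01123700 − 1)×1000 = (0.916676 − 1)×1000 = -83.324 per mil
f_A = (δ_mix − δ_B)/(δ_A − δ_B) = (-64.25 − (-83.324))/(-10.369 − (-83.324))
f_A = 19.074 / 72.955 = 0.2614

0.261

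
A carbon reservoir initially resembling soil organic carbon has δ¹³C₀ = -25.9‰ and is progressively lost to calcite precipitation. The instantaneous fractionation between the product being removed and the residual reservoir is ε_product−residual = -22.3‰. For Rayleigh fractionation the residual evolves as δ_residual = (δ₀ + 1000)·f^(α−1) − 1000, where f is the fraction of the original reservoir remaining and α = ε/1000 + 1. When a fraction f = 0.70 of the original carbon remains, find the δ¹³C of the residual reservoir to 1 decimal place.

-18.1‰

Rayleigh residual: δ_res = (δ₀ + 1000)·f^(α−1) − 1000
α = ε/1000 + 1 = 0.97770, so α − 1 = -0.02230
f^(α−1) = 0.70^(-0.02230) = 1.007986
δ_res = (-25.9 + 1000) × 1.007986 − 1000 = 981.879 − 1000 = -18.12‰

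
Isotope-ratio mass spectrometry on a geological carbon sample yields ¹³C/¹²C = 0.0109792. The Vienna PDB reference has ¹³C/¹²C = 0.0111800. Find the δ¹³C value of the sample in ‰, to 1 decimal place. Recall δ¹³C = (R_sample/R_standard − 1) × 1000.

-18.0‰

δ¹³C = (R_sample / R_standard − 1) × 1000
R_sample / R_standard = 0.0109792 / 0.0111800 = 0.982039
δ¹³C = (0.982039 − 1) × 1000 = -17.96‰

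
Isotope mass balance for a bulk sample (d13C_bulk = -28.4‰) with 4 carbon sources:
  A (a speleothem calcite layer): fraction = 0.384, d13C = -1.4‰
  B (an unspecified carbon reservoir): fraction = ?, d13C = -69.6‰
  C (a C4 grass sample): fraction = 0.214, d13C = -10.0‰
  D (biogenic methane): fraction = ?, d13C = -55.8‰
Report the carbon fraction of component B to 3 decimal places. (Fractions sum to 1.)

Let f_B and f_D be the unknown fractions; fractions sum to 1 so f_B + f_D = 0.402.
Mass balance: Σ fᵢ·δᵢ = δ_bulk ⇒ f_B·(-69.6) + f_D·(-55.8) = -28.4 − (-2.678) = -25.722
Substitute f_D = 0.402 − f_B:
f_B·(-69.6 − -55.8) = -25.722 − 0.402×(-55.8) = -3.291
f_B = -3.291 / -13.8 = 0.2385

0.238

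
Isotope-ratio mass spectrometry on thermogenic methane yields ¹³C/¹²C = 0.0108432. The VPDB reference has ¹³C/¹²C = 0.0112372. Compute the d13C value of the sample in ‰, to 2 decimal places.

-35.06‰

d13C = (R_sample / R_standard − 1) × 1000
R_sample / R_standard = 0.0108432 / 0.0112372 = 0.964938
d13C = (0.964938 − 1) × 1000 = -35.062‰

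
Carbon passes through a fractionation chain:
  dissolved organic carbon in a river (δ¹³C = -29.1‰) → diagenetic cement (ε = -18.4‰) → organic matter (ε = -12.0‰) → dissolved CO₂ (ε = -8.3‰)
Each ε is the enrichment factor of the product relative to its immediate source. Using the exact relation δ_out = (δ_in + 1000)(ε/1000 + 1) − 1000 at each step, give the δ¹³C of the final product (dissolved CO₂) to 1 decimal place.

step 1: δ = (-29.10 + 1000)·(-18.4/1000 + 1) − 1000 = -46.96‰
step 2: δ = (-46.96 + 1000)·(-12.0/1000 + 1) − 1000 = -58.40‰
step 3: δ = (-58.40 + 1000)·(-8.3/1000 + 1) − 1000 = -66.22‰

-66.2‰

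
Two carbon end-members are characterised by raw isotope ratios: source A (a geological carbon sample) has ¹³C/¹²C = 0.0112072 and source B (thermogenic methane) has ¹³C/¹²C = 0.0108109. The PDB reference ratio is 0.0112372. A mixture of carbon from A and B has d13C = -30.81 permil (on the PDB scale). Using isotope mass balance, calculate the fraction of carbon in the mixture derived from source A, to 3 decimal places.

δ_A = (0.0112072/0.0112372 − 1)×1000 = (0.997330 − 1)×1000 = -2.670 permil
δ_B = (0.0108109/0.0112372 − 1)×1000 = (0.962064 − 1)×1000 = -37.936 permil
f_A = (δ_mix − δ_B)/(δ_A − δ_B) = (-30.81 − (-37.936))/(-2.670 − (-37.936))
f_A = 7.126 / 35.267 = 0.2021

0.202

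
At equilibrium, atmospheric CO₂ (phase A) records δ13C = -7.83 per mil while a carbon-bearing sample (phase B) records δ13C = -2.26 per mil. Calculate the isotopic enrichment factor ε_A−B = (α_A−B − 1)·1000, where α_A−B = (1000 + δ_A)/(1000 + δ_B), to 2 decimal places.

α_A−B = (1000 + -7.83) / (1000 + -2.26) = 992.17 / 997.74 = 0.994417
ε_A−B = (0.994417 − 1) × 1000 = -5.583 per mil
(The approximation ε ≈ δ_A − δ_B would give -5.57 per mil.)

-5.58 per mil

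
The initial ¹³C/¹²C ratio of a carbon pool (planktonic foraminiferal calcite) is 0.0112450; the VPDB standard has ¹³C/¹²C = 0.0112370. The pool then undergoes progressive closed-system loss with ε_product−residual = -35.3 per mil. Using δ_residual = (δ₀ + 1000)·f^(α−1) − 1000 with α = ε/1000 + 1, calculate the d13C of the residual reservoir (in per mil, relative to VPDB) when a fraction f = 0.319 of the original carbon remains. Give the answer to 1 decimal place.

δ₀ = (0.0112450/0.0112370 − 1)×1000 = (1.000712 − 1)×1000 = 0.712 per mil
α − 1 = ε/1000 = -0.0353
f^(α−1) = 0.319^(-0.0353) = 1.041157
δ_res = (0.712 + 1000) × 1.041157 − 1000 = 1041.898 − 1000 = 41.90 per mil

41.9 per mil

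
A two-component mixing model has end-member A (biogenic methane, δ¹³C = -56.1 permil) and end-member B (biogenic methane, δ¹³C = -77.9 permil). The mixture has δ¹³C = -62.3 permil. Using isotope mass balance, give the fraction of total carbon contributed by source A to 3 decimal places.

δ_mix = f_A·δ_A + (1 − f_A)·δ_B  ⇒  f_A = (δ_mix − δ_B)/(δ_A − δ_B)
f_A = (-62.3 − (-77.9)) / (-56.1 − (-77.9))
f_A = 15.6 / 21.8 = 0.7156

0.716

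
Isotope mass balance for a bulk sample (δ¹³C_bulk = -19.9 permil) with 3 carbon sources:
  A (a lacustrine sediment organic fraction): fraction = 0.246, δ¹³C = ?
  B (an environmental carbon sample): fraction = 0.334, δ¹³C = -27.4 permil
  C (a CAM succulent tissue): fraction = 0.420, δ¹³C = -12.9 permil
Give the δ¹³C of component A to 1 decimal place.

-21.7 permil

Isotope mass balance: δ_bulk = Σ fᵢ·δᵢ.
-19.9 = 0.246×δ_A + 0.334×(-27.4) + 0.420×(-12.9)
0.246·δ_A = -19.9 − (-14.570) = -5.330
δ_A = -5.330 / 0.246 = -21.67 permil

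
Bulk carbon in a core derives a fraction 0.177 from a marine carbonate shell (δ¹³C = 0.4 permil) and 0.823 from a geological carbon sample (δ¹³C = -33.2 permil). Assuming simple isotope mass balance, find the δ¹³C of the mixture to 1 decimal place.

δ_mix = f_A·δ_A + f_B·δ_B
δ_mix = 0.177 × (0.4) + 0.823 × (-33.2)
δ_mix = 0.07 + -27.32 = -27.25 permil

-27.3 permil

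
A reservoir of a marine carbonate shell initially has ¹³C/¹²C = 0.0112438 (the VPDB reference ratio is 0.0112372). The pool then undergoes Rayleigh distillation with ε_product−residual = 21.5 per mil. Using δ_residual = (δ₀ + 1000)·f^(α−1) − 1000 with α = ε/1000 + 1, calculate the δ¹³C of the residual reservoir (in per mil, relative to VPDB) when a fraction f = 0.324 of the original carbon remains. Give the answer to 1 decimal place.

-23.4 per mil

δ₀ = (0.0112438/0.0112372 − 1)×1000 = (1.000587 − 1)×1000 = 0.587 per mil
α − 1 = ε/1000 = 0.0215
f^(α−1) = 0.324^(0.0215) = 0.976060
δ_res = (0.587 + 1000) × 0.976060 − 1000 = 976.634 − 1000 = -23.37 per mil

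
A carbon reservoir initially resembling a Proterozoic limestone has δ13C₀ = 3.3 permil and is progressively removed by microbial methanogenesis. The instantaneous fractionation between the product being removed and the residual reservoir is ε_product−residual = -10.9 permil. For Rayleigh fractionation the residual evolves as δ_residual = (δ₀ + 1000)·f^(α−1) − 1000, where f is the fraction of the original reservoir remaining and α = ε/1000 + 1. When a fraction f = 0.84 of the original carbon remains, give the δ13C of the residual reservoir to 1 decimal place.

Rayleigh residual: δ_res = (δ₀ + 1000)·f^(α−1) − 1000
α = ε/1000 + 1 = 0.98910, so α − 1 = -0.01090
f^(α−1) = 0.84^(-0.01090) = 1.001902
δ_res = (3.3 + 1000) × 1.001902 − 1000 = 1005.209 − 1000 = 5.21 permil

5.2 permil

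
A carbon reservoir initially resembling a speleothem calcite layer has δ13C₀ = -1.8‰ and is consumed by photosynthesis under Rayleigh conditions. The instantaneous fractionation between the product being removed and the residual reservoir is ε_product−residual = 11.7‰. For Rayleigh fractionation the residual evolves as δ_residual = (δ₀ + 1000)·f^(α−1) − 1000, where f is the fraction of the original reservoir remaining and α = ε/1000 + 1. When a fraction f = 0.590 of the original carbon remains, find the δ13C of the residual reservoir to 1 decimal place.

Rayleigh residual: δ_res = (δ₀ + 1000)·f^(α−1) − 1000
α = ε/1000 + 1 = 1.01170, so α − 1 = 0.01170
f^(α−1) = 0.590^(0.01170) = 0.993846
δ_res = (-1.8 + 1000) × 0.993846 − 1000 = 992.057 − 1000 = -7.94‰

-7.9‰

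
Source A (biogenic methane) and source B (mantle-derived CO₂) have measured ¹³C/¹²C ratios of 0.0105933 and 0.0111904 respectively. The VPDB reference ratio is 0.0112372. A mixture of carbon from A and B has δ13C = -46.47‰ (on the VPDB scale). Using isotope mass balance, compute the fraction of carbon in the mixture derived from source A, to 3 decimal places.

δ_A = (0.0105933/0.0112372 − 1)×1000 = (0.942699 − 1)×1000 = -57.301‰
δ_B = (0.0111904/0.0112372 − 1)×1000 = (0.995835 − 1)×1000 = -4.165‰
f_A = (δ_mix − δ_B)/(δ_A − δ_B) = (-46.47 − (-4.165))/(-57.301 − (-4.165))
f_A = -42.305 / -53.136 = 0.7962

0.796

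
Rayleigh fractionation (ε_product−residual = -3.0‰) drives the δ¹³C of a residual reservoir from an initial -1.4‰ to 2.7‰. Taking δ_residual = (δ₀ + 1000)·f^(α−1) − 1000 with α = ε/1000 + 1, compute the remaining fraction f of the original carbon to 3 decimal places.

0.255

α − 1 = ε/1000 = -0.0030
(δ_res + 1000)/(δ₀ + 1000) = (2.7 + 1000)/(-1.4 + 1000) = 1002.7/998.6 = 1.004106
f = 1.004106^(1/-0.0030) = exp(ln(1.004106)/-0.0030) = exp(0.00410/-0.0030)
f = exp(-1.3658) = 0.2552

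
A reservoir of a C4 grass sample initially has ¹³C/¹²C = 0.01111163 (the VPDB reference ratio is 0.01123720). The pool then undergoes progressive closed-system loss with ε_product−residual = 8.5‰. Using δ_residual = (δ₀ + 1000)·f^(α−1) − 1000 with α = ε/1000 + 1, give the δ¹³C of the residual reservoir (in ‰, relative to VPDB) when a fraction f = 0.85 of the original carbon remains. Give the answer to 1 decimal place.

-12.5‰

δ₀ = (0.01111163/0.01123720 − 1)×1000 = (0.988826 − 1)×1000 = -11.174‰
α − 1 = ε/1000 = 0.0085
f^(α−1) = 0.85^(0.0085) = 0.998620
δ_res = (-11.174 + 1000) × 0.998620 − 1000 = 987.460 − 1000 = -12.54‰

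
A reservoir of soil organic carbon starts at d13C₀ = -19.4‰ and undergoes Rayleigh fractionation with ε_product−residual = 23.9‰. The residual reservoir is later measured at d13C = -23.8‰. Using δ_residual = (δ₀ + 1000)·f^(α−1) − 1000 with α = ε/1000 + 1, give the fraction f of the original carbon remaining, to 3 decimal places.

α − 1 = ε/1000 = 0.0239
(δ_res + 1000)/(δ₀ + 1000) = (-23.8 + 1000)/(-19.4 + 1000) = 976.2/980.6 = 0.995513
f = 0.995513^(1/0.0239) = exp(ln(0.995513)/0.0239) = exp(-0.00450/0.0239)
f = exp(-0.1882) = 0.8285

0.828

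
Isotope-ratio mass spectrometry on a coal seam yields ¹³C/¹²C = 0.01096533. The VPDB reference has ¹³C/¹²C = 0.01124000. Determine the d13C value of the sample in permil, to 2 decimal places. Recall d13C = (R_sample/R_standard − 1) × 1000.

-24.44 permil

d13C = (R_sample / R_standard − 1) × 1000
R_sample / R_standard = 0.01096533 / 0.01124000 = 0.975563
d13C = (0.975563 − 1) × 1000 = -24.437 permil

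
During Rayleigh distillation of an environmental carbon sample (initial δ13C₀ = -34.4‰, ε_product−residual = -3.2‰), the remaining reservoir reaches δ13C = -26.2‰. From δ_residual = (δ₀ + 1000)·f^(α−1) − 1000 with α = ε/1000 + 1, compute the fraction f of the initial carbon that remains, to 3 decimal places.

α − 1 = ε/1000 = -0.0032
(δ_res + 1000)/(δ₀ + 1000) = (-26.2 + 1000)/(-34.4 + 1000) = 973.8/965.6 = 1.008492
f = 1.008492^(1/-0.0032) = exp(ln(1.008492)/-0.0032) = exp(0.00846/-0.0032)
f = exp(-2.6426) = 0.0712

0.071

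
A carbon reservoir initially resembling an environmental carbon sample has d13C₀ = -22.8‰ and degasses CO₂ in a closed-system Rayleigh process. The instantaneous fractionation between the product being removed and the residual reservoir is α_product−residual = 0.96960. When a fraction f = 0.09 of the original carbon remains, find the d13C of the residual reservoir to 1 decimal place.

Rayleigh residual: δ_res = (δ₀ + 1000)·f^(α−1) − 1000
α − 1 = -0.03040
f^(α−1) = 0.09^(-0.03040) = 1.075947
δ_res = (-22.8 + 1000) × 1.075947 − 1000 = 1051.416 − 1000 = 51.42‰

51.4‰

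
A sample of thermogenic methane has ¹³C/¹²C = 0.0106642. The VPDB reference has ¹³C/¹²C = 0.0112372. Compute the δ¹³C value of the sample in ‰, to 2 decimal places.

δ¹³C = (R_sample / R_standard − 1) × 1000
R_sample / R_standard = 0.0106642 / 0.0112372 = 0.949009
δ¹³C = (0.949009 − 1) × 1000 = -50.991‰

-50.99‰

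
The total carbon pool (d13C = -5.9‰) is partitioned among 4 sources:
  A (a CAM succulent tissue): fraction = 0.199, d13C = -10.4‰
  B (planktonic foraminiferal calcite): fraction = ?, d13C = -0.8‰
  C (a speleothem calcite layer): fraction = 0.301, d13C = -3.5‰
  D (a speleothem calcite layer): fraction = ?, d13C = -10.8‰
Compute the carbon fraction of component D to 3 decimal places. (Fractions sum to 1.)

Let f_D and f_B be the unknown fractions; fractions sum to 1 so f_D + f_B = 0.500.
Mass balance: Σ fᵢ·δᵢ = δ_bulk ⇒ f_D·(-10.8) + f_B·(-0.8) = -5.9 − (-3.123) = -2.777
Substitute f_B = 0.500 − f_D:
f_D·(-10.8 − -0.8) = -2.777 − 0.500×(-0.8) = -2.377
f_D = -2.377 / -10.0 = 0.2377

0.238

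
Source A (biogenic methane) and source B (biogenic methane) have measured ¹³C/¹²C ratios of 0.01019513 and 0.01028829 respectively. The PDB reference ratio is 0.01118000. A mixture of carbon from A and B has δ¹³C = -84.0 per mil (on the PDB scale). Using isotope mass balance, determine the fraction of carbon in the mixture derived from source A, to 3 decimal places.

0.509

δ_A = (0.01019513/0.01118000 − 1)×1000 = (0.911908 − 1)×1000 = -88.092 per mil
δ_B = (0.01028829/0.01118000 − 1)×1000 = (0.920241 − 1)×1000 = -79.759 per mil
f_A = (δ_mix − δ_B)/(δ_A − δ_B) = (-84.0 − (-79.759))/(-88.092 − (-79.759))
f_A = -4.241 / -8.333 = 0.5089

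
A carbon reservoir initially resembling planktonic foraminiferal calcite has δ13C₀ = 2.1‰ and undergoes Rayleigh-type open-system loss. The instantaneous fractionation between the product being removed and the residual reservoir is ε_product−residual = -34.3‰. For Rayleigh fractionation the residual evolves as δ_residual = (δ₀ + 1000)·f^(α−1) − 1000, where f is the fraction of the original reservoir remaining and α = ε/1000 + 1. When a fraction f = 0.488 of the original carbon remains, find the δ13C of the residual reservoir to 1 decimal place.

27.1‰

Rayleigh residual: δ_res = (δ₀ + 1000)·f^(α−1) − 1000
α = ε/1000 + 1 = 0.96570, so α − 1 = -0.03430
f^(α−1) = 0.488^(-0.03430) = 1.024913
δ_res = (2.1 + 1000) × 1.024913 − 1000 = 1027.066 − 1000 = 27.07‰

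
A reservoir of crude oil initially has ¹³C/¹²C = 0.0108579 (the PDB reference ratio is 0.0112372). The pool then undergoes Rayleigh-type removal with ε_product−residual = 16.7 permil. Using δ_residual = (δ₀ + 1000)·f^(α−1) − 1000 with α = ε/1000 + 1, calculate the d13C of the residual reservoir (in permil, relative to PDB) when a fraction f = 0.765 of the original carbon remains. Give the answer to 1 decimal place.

-38.1 permil

δ₀ = (0.0108579/0.0112372 − 1)×1000 = (0.966246 − 1)×1000 = -33.754 permil
α − 1 = ε/1000 = 0.0167
f^(α−1) = 0.765^(0.0167) = 0.995536
δ_res = (-33.754 + 1000) × 0.995536 − 1000 = 961.933 − 1000 = -38.07 permil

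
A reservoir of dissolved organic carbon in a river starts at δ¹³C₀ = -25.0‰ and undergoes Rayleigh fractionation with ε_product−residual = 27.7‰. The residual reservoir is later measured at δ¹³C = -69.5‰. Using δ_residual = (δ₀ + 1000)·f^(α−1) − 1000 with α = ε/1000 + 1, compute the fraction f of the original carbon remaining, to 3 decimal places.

0.185

α − 1 = ε/1000 = 0.0277
(δ_res + 1000)/(δ₀ + 1000) = (-69.5 + 1000)/(-25.0 + 1000) = 930.5/975.0 = 0.954359
f = 0.954359^(1/0.0277) = exp(ln(0.954359)/0.0277) = exp(-0.04672/0.0277)
f = exp(-1.6865) = 0.1852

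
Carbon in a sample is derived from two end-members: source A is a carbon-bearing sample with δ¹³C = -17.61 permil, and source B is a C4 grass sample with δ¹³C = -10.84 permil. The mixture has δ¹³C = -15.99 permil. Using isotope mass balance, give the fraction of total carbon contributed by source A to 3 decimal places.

δ_mix = f_A·δ_A + (1 − f_A)·δ_B  ⇒  f_A = (δ_mix − δ_B)/(δ_A − δ_B)
f_A = (-15.99 − (-10.84)) / (-17.61 − (-10.84))
f_A = -5.15 / -6.77 = 0.7607

0.761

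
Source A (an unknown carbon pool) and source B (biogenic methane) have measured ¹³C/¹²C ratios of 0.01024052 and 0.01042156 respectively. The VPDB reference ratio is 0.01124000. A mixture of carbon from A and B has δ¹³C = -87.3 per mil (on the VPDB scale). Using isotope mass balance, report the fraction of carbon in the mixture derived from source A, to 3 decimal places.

0.899

δ_A = (0.01024052/0.01124000 − 1)×1000 = (0.911078 − 1)×1000 = -88.922 per mil
δ_B = (0.01042156/0.01124000 − 1)×1000 = (0.927185 − 1)×1000 = -72.815 per mil
f_A = (δ_mix − δ_B)/(δ_A − δ_B) = (-87.3 − (-72.815))/(-88.922 − (-72.815))
f_A = -14.485 / -16.107 = 0.8993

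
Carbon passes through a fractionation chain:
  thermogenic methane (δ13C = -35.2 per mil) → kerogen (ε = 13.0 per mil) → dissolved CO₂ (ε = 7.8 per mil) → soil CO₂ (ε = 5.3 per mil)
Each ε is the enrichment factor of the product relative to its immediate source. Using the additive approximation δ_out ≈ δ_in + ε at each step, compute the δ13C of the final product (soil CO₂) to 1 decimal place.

step 1: δ ≈ -35.2 + (13.0) = -22.2 per mil
step 2: δ ≈ -22.2 + (7.8) = -14.4 per mil
step 3: δ ≈ -14.4 + (5.3) = -9.1 per mil

-9.1 per mil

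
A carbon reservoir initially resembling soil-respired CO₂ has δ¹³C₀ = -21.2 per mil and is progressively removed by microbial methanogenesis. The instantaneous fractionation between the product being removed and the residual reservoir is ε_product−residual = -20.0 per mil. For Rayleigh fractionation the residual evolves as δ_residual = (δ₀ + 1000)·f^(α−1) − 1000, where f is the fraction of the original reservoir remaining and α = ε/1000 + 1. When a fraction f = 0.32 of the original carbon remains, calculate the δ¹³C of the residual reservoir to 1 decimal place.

1.4 per mil

Rayleigh residual: δ_res = (δ₀ + 1000)·f^(α−1) − 1000
α = ε/1000 + 1 = 0.98000, so α − 1 = -0.02000
f^(α−1) = 0.32^(-0.02000) = 1.023050
δ_res = (-21.2 + 1000) × 1.023050 − 1000 = 1001.362 − 1000 = 1.36 per mil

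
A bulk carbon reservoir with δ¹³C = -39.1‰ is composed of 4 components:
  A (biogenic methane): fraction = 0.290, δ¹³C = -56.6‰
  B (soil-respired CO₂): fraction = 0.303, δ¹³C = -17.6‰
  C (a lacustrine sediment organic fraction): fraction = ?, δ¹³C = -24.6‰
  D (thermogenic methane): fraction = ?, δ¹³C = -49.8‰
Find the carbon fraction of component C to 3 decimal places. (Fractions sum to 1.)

Let f_C and f_D be the unknown fractions; fractions sum to 1 so f_C + f_D = 0.407.
Mass balance: Σ fᵢ·δᵢ = δ_bulk ⇒ f_C·(-24.6) + f_D·(-49.8) = -39.1 − (-21.747) = -17.353
Substitute f_D = 0.407 − f_C:
f_C·(-24.6 − -49.8) = -17.353 − 0.407×(-49.8) = 2.915
f_C = 2.915 / 25.2 = 0.1157

0.116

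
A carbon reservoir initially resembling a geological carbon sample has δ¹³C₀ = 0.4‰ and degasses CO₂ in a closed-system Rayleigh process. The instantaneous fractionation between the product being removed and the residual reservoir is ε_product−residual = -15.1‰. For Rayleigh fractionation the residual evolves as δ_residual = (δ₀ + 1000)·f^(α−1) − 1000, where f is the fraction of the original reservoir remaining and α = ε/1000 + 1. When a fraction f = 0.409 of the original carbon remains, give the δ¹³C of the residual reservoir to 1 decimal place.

Rayleigh residual: δ_res = (δ₀ + 1000)·f^(α−1) − 1000
α = ε/1000 + 1 = 0.98490, so α − 1 = -0.01510
f^(α−1) = 0.409^(-0.01510) = 1.013592
δ_res = (0.4 + 1000) × 1.013592 − 1000 = 1013.997 − 1000 = 14.00‰

14.0‰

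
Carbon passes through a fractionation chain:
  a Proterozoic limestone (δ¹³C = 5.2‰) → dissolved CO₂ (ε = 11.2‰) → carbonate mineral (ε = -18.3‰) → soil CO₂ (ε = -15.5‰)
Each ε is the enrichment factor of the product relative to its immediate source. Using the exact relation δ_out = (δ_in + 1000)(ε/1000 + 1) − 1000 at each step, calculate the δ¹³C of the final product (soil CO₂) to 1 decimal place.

step 1: δ = (5.20 + 1000)·(11.2/1000 + 1) − 1000 = 16.46‰
step 2: δ = (16.46 + 1000)·(-18.3/1000 + 1) − 1000 = -2.14‰
step 3: δ = (-2.14 + 1000)·(-15.5/1000 + 1) − 1000 = -17.61‰

-17.6‰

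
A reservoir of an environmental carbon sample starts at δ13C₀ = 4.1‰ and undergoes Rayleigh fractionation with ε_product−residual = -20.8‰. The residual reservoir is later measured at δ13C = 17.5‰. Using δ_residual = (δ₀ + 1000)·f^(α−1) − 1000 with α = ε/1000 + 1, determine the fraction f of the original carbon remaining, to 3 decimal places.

α − 1 = ε/1000 = -0.0208
(δ_res + 1000)/(δ₀ + 1000) = (17.5 + 1000)/(4.1 + 1000) = 1017.5/1004.1 = 1.013345
f = 1.013345^(1/-0.0208) = exp(ln(1.013345)/-0.0208) = exp(0.01326/-0.0208)
f = exp(-0.6374) = 0.5287

0.529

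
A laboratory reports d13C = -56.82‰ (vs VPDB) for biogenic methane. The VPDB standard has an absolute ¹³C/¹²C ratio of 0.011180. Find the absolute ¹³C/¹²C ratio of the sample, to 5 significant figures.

R_sample = R_standard × (d13C/1000 + 1)
R_sample = 0.011180 × (-56.82/1000 + 1) = 0.011180 × 0.943180
R_sample = 0.0105448

0.010545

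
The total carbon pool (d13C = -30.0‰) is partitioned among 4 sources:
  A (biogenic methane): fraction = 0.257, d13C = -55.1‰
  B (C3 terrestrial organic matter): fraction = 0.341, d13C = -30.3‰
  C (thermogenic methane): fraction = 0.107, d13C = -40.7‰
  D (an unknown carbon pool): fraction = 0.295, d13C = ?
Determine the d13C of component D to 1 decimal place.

-3.9‰

Isotope mass balance: δ_bulk = Σ fᵢ·δᵢ.
-30.0 = 0.257×(-55.1) + 0.341×(-30.3) + 0.107×(-40.7) + 0.295×δ_D
0.295·δ_D = -30.0 − (-28.848) = -1.152
δ_D = -1.152 / 0.295 = -3.91‰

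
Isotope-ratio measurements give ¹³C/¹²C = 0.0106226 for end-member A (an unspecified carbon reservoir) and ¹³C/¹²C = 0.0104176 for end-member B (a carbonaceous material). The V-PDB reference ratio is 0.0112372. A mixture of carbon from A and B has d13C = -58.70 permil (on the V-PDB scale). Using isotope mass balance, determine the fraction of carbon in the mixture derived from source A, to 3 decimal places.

0.780

δ_A = (0.0106226/0.0112372 − 1)×1000 = (0.945307 − 1)×1000 = -54.693 permil
δ_B = (0.0104176/0.0112372 − 1)×1000 = (0.927064 − 1)×1000 = -72.936 permil
f_A = (δ_mix − δ_B)/(δ_A − δ_B) = (-58.70 − (-72.936))/(-54.693 − (-72.936))
f_A = 14.236 / 18.243 = 0.7804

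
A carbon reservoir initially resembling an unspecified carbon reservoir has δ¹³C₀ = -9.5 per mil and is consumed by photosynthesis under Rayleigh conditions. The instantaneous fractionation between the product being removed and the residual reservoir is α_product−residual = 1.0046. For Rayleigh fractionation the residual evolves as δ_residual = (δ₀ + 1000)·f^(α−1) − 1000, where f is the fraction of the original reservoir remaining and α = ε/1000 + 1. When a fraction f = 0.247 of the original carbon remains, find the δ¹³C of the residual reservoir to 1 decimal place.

Rayleigh residual: δ_res = (δ₀ + 1000)·f^(α−1) − 1000
α − 1 = 0.00460
f^(α−1) = 0.247^(0.00460) = 0.993588
δ_res = (-9.5 + 1000) × 0.993588 − 1000 = 984.149 − 1000 = -15.85 per mil

-15.9 per mil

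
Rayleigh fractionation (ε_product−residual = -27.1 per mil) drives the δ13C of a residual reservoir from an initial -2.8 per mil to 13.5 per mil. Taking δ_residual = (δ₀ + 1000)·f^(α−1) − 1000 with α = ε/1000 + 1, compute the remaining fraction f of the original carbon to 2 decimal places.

α − 1 = ε/1000 = -0.0271
(δ_res + 1000)/(δ₀ + 1000) = (13.5 + 1000)/(-2.8 + 1000) = 1013.5/997.2 = 1.016346
f = 1.016346^(1/-0.0271) = exp(ln(1.016346)/-0.0271) = exp(0.01621/-0.0271)
f = exp(-0.5983) = 0.5498

0.55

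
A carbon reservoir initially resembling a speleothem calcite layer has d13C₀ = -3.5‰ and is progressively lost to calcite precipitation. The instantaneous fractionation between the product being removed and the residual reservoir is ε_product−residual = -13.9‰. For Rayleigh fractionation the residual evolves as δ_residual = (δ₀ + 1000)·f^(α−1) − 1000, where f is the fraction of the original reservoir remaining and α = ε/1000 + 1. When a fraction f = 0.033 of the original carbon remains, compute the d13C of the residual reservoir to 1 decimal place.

44.9‰

Rayleigh residual: δ_res = (δ₀ + 1000)·f^(α−1) − 1000
α = ε/1000 + 1 = 0.98610, so α − 1 = -0.01390
f^(α−1) = 0.033^(-0.01390) = 1.048558
δ_res = (-3.5 + 1000) × 1.048558 − 1000 = 1044.889 − 1000 = 44.89‰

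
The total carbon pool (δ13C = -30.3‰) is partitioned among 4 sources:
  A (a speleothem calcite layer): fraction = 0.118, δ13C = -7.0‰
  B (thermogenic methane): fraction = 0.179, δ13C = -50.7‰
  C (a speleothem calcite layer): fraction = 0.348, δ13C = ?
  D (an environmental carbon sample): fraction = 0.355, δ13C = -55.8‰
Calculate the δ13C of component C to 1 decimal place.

-1.7‰

Isotope mass balance: δ_bulk = Σ fᵢ·δᵢ.
-30.3 = 0.118×(-7.0) + 0.179×(-50.7) + 0.348×δ_C + 0.355×(-55.8)
0.348·δ_C = -30.3 − (-29.710) = -0.590
δ_C = -0.590 / 0.348 = -1.69‰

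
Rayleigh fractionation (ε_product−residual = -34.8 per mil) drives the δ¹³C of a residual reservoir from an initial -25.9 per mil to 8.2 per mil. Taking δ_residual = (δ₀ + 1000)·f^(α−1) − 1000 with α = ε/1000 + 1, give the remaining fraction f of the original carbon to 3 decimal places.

α − 1 = ε/1000 = -0.0348
(δ_res + 1000)/(δ₀ + 1000) = (8.2 + 1000)/(-25.9 + 1000) = 1008.2/974.1 = 1.035007
f = 1.035007^(1/-0.0348) = exp(ln(1.035007)/-0.0348) = exp(0.03441/-0.0348)
f = exp(-0.9887) = 0.3720

0.372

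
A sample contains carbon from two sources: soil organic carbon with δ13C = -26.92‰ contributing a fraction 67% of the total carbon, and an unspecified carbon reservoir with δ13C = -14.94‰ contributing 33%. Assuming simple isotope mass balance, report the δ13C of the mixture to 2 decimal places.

-22.97‰

δ_mix = f_A·δ_A + f_B·δ_B
δ_mix = 0.67 × (-26.92) + 0.33 × (-14.94)
δ_mix = -18.036 + -4.930 = -22.967‰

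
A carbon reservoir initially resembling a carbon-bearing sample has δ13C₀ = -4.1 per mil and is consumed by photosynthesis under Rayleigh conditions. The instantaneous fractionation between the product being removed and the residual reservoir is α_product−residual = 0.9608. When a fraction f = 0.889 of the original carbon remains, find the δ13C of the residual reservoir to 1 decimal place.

Rayleigh residual: δ_res = (δ₀ + 1000)·f^(α−1) − 1000
α − 1 = -0.03920
f^(α−1) = 0.889^(-0.03920) = 1.004623
δ_res = (-4.1 + 1000) × 1.004623 − 1000 = 1000.504 − 1000 = 0.50 per mil

0.5 per mil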